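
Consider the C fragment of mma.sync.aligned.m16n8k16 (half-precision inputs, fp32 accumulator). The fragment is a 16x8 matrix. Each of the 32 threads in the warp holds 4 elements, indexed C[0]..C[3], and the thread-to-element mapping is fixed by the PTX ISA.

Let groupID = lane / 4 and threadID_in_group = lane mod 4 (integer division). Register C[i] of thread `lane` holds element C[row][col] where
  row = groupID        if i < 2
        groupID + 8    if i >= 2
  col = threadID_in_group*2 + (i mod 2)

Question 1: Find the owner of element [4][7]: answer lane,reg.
r=4→G=4,rhi=0  c=7→T=3,p=1
L=4*4+3=19  i=0*2+1=1

19,1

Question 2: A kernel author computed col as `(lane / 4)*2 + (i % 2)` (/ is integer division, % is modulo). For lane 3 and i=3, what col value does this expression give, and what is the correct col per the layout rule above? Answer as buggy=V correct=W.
`(lane / 4)*2 + (i % 2)`[3,3]->1
lane 3->3/4=0, 3 mod 4=3
i=3  r:0+8->8  c:2·3+1->7
col: 1 vs 7

buggy=1 correct=7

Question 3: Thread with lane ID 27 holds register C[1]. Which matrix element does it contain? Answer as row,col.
lane 27: g=6 (27/4), t=3 (27%4)
i=1: r=6+0=6, c=3*2+1=7

6,7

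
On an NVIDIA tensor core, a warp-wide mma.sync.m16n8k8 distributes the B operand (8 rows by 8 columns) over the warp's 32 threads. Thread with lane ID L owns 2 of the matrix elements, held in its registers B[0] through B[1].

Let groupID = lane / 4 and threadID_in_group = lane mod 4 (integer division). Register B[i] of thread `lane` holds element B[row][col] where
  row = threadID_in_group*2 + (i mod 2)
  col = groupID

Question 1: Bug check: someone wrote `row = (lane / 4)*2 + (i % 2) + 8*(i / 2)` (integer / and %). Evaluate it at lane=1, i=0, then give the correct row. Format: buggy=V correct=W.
buggy=0 correct=2

`(lane / 4)*2 + (i % 2) + 8*(i / 2)`[1,0]->0
lane 1: g=0 (1/4), t=1 (1%4)
i=0: r=1*2+0=2, c=g=0
row: 0 vs 2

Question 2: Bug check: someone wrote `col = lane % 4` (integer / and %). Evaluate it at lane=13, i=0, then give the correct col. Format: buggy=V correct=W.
buggy=1 correct=3

`lane % 4`[13,0]=>1
13: grp=3,tig=1
[0] (1*2+0,3) = (2,3)
col: 1 vs 3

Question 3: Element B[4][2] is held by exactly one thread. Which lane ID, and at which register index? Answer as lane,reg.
10,0

c: 2->gid=2  r: 4->tid=2,i&1=0
L=2*4+2=10  i=0=0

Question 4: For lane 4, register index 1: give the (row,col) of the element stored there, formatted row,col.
1,1

lane 4: g=1 (4/4), t=0 (4%4)
i=1: r=0*2+1=1, c=g=1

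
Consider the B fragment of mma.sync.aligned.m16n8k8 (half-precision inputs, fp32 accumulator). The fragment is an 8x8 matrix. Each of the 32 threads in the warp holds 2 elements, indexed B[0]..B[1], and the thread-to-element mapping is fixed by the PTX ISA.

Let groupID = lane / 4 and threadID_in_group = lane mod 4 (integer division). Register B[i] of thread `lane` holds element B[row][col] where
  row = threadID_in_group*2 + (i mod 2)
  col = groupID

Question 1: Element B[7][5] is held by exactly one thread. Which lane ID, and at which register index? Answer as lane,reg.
c=5⇒gr=5  r=7⇒th=3,odd=1
L=5*4+3=23  i=1=1

23,1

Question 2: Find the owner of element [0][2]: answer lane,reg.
8,0

c: 2->gid=2  r: 0->tid=0,i&1=0
L=2*4+0=8  i=0=0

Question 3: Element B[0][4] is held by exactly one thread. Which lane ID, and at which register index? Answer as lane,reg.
16,0

c=4->g=4  r=0->t=0,b0=0
L=4*4+0=16  i=0=0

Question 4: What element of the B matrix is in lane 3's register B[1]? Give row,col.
lane 3⇒3/4=0, 3 mod 4=3
i=1  r:2·3+1⇒7  c:0

7,0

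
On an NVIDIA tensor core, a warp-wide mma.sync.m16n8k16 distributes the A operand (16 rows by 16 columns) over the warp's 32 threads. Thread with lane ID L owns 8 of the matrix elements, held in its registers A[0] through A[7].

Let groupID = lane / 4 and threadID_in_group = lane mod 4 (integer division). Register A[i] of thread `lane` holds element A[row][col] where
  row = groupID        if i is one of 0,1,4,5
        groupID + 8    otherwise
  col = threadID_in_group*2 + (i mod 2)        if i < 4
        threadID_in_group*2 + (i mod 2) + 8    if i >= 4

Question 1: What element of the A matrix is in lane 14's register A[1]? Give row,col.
14: g=3,t=2
[1] (3+0,2*2+1+0) = (3,5)

3,5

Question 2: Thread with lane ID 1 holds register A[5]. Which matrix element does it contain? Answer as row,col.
0,11

lane 1->1/4=0, 1 mod 4=1
i=5  r:0+0->0  c:2·1+1+8->11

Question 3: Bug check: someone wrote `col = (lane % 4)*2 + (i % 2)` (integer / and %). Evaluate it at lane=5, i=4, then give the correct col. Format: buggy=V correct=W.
`(lane % 4)*2 + (i % 2)`[5,4]⇒2
lane 5: gr=1 (5/4), th=1 (5%4)
i=4: r=1+0=1, c=1*2+0+8=10
col: 2 vs 10

buggy=2 correct=10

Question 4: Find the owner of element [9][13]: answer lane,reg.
r:9=>grp=1,rB=1  c:13=>cB=1,tig=2,lo=1
L=1*4+2=6  i=1*4+1*2+1=7

6,7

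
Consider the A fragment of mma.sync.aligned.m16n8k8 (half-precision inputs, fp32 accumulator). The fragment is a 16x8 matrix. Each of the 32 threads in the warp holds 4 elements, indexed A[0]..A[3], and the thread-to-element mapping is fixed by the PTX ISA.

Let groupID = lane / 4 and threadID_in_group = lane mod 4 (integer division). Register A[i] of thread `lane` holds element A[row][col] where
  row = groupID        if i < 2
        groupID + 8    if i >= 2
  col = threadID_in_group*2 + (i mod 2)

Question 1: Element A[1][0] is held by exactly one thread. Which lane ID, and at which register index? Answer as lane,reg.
4,0

r=1⇒gr=1,Rb=0  c=0⇒th=0,odd=0
L=1*4+0=4  i=0*2+0=0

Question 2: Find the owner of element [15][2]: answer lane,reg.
29,2

r: 15->gid=7,r8=1  c: 2->tid=1,i&1=0
L=7*4+1=29  i=1*2+0=2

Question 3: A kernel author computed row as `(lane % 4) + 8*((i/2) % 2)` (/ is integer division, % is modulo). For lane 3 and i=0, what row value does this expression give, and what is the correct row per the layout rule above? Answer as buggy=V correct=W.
`(lane % 4) + 8*((i/2) % 2)`[3,0]⇒3
L=3⇒gr=3>>2=0, th=3&3=3
[0]⇒row 0+0=0  col 3·2+0=6
row: 3 vs 0

buggy=3 correct=0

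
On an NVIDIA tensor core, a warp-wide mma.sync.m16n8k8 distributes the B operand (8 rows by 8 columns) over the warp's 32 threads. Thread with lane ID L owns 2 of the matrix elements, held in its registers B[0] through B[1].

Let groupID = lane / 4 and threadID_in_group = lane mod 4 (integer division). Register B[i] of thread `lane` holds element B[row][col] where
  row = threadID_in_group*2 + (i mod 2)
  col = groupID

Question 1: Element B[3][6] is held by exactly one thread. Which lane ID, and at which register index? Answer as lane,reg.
c:6=>grp=6  r:3=>tig=1,lo=1
L=6*4+1=25  i=1=1

25,1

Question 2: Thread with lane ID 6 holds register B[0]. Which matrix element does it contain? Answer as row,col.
6: gid=1,tid=2
[0] (2*2+0,1) = (4,1)

4,1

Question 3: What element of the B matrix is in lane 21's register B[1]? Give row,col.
3,5

lane 21: gid=5 (21/4), tid=1 (21%4)
i=1: r=1*2+1=3, c=gid=5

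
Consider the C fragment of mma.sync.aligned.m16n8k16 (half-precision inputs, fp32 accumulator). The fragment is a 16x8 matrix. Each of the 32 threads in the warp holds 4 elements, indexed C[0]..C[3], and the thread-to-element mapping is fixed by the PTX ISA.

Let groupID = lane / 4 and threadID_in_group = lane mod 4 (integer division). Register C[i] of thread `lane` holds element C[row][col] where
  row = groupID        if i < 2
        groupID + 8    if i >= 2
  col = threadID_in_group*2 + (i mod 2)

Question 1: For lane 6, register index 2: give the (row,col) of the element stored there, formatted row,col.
9,4

6: g=1,t=2
[2] (1+8,2*2+0) = (9,4)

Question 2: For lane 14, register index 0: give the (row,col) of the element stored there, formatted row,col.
lane 14->14/4=3, 14 mod 4=2
i=0  r:3+0->3  c:2·2+0->4

3,4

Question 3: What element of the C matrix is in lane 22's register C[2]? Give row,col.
lane 22: gid=5 (22/4), tid=2 (22%4)
i=2: r=5+8=13, c=2*2+0=4

13,4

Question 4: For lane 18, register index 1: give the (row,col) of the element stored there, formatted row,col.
4,5

L=18->gid=18>>2=4, tid=18&3=2
[1]->row 4+0=4  col 2·2+1=5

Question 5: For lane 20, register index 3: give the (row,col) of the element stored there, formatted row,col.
L=20⇒gr=20>>2=5, th=20&3=0
[3]⇒row 5+8=13  col 0·2+1=1

13,1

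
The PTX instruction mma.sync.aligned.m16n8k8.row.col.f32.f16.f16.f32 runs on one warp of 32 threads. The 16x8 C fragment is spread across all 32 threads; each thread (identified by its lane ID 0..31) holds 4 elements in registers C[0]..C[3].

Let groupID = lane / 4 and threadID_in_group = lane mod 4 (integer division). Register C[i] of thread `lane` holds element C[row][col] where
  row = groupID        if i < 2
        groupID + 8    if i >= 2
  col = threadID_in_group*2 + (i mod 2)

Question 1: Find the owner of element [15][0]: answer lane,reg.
28,2

r:15=>grp=7,rB=1  c:0=>tig=0,lo=0
L=7*4+0=28  i=1*2+0=2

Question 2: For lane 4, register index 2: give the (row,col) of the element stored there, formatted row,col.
lane 4->4/4=1, 4 mod 4=0
i=2  r:1+8->9  c:2·0+0->0

9,0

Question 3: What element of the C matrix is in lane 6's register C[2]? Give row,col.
L=6=>grp=6>>2=1, tig=6&3=2
[2]=>row 1+8=9  col 2·2+0=4

9,4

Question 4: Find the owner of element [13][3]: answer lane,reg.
21,3

r=13→G=5,rhi=1  c=3→T=1,p=1
L=5*4+1=21  i=1*2+1=3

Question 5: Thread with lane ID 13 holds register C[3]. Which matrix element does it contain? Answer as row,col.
11,3

lane 13: gid=3 (13/4), tid=1 (13%4)
i=3: r=3+8=11, c=1*2+1=3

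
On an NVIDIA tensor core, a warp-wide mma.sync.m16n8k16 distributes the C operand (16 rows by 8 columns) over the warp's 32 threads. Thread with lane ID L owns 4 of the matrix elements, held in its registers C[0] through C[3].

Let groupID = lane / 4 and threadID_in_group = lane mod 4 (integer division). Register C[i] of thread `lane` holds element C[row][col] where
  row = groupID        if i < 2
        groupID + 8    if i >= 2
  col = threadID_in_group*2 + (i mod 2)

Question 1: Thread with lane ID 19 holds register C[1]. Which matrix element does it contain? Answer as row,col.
lane 19: G=4 (19/4), T=3 (19%4)
i=1: r=4+0=4, c=3*2+1=7

4,7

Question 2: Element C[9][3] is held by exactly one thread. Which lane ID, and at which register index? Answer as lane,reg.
r=9->g=1,rb=1  c=3->t=1,b0=1
L=1*4+1=5  i=1*2+1=3

5,3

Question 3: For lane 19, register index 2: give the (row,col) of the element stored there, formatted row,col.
19: gid=4,tid=3
[2] (4+8,3*2+0) = (12,6)

12,6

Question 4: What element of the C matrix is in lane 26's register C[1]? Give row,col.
lane 26: G=6 (26/4), T=2 (26%4)
i=1: r=6+0=6, c=2*2+1=5

6,5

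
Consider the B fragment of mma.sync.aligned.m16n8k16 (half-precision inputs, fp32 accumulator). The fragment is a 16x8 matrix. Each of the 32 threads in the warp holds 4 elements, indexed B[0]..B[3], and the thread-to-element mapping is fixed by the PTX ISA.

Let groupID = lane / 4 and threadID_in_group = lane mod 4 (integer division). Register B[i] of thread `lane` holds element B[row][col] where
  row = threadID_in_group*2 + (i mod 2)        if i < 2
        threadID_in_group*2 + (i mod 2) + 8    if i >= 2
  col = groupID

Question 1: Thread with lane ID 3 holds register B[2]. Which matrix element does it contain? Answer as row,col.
L=3→G=3>>2=0, T=3&3=3
[2]→row 3·2+0+8=14  col G=0

14,0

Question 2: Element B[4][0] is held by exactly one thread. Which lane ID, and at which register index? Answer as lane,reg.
2,0

c=0⇒gr=0  r=4⇒Rb=0,th=2,odd=0
L=0*4+2=2  i=0*2+0=0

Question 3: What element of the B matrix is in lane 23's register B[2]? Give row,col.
lane 23->23/4=5, 23 mod 4=3
i=2  r:2·3+0+8->14  c:5

14,5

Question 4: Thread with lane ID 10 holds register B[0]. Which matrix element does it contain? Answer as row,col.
4,2

L=10⇒gr=10>>2=2, th=10&3=2
[0]⇒row 2·2+0+0=4  col gr=2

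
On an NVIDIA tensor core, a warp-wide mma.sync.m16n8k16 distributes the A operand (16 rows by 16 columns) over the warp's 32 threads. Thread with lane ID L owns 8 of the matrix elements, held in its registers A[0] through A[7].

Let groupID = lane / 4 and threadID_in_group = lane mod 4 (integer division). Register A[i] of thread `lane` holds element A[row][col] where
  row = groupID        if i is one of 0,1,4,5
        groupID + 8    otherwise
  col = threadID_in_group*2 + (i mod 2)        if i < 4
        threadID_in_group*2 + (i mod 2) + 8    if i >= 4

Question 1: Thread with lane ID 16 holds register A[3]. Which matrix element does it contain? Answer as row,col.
16: gr=4,th=0
[3] (4+8,0*2+1+0) = (12,1)

12,1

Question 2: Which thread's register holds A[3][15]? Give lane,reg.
15,5

r:3=>grp=3,rB=0  c:15=>cB=1,tig=3,lo=1
L=3*4+3=15  i=1*4+0*2+1=5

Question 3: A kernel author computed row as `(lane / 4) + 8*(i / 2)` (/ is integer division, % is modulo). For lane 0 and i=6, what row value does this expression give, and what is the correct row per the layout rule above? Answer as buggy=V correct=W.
`(lane / 4) + 8*(i / 2)`[0,6]⇒24
lane 0⇒0/4=0, 0 mod 4=0
i=6  r:0+8⇒8  c:2·0+0+8⇒8
row: 24 vs 8

buggy=24 correct=8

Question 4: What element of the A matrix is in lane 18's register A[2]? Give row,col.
12,4

18: gid=4,tid=2
[2] (4+8,2*2+0+0) = (12,4)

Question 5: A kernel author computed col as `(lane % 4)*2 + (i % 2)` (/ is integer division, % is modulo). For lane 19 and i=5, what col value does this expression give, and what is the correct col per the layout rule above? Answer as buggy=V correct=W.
`(lane % 4)*2 + (i % 2)`[19,5]=>7
lane 19=>19/4=4, 19 mod 4=3
i=5  r:4+0=>4  c:2·3+1+8=>15
col: 7 vs 15

buggy=7 correct=15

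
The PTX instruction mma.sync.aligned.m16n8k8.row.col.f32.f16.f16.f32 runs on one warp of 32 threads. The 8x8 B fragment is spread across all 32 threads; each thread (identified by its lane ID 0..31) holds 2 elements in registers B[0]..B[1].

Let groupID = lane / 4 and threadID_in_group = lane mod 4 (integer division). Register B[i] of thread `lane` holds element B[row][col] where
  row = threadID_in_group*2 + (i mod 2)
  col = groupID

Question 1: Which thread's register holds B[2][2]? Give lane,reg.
c: 2->gid=2  r: 2->tid=1,i&1=0
L=2*4+1=9  i=0=0

9,0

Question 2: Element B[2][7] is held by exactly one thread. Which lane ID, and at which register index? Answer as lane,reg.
29,0

c=7→G=7  r=2→T=1,p=0
L=7*4+1=29  i=0=0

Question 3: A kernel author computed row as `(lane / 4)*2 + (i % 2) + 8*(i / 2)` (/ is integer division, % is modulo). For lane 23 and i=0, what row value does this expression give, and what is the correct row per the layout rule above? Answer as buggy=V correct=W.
`(lane / 4)*2 + (i % 2) + 8*(i / 2)`[23,0]→10
lane 23→23/4=5, 23 mod 4=3
i=0  r:2·3+0→6  c:5
row: 10 vs 6

buggy=10 correct=6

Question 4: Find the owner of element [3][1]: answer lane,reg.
5,1

c=1⇒gr=1  r=3⇒th=1,odd=1
L=1*4+1=5  i=1=1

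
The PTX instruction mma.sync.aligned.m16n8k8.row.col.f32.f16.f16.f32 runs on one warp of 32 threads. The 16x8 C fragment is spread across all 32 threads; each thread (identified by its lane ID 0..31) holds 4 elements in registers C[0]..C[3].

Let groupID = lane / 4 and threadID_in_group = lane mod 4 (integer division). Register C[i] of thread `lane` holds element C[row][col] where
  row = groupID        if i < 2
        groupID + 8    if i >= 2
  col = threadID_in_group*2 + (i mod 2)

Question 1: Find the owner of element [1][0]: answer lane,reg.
4,0

r: 1->gid=1,r8=0  c: 0->tid=0,i&1=0
L=1*4+0=4  i=0*2+0=0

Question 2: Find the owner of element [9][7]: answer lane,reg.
r:9=>grp=1,rB=1  c:7=>tig=3,lo=1
L=1*4+3=7  i=1*2+1=3

7,3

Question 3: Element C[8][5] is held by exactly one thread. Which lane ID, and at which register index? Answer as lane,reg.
2,3

r=8⇒gr=0,Rb=1  c=5⇒th=2,odd=1
L=0*4+2=2  i=1*2+1=3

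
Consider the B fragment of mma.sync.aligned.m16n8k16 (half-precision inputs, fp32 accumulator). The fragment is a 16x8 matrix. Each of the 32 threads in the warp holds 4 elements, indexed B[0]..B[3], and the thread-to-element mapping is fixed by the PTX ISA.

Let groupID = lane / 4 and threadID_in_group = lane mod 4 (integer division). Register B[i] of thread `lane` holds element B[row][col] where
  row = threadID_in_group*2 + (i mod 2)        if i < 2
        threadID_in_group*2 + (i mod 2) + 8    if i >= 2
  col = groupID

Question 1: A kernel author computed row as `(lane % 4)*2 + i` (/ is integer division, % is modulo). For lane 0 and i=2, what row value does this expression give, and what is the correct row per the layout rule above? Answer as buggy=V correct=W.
buggy=2 correct=8

`(lane % 4)*2 + i`[0,2]→2
lane 0→0/4=0, 0 mod 4=0
i=2  r:2·0+0+8→8  c:0
row: 2 vs 8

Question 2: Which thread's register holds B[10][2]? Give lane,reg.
c=2⇒gr=2  r=10⇒Rb=1,th=1,odd=0
L=2*4+1=9  i=1*2+0=2

9,2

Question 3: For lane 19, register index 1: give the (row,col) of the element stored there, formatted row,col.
7,4

lane 19: g=4 (19/4), t=3 (19%4)
i=1: r=3*2+1+0=7, c=g=4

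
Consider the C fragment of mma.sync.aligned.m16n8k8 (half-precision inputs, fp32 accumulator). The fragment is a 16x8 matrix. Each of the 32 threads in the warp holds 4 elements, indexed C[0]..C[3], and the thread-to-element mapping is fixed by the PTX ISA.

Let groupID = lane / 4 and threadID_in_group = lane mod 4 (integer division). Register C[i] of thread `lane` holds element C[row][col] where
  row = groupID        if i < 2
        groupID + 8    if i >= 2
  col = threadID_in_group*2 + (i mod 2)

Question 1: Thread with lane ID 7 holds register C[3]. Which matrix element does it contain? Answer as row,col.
lane 7: gid=1 (7/4), tid=3 (7%4)
i=3: r=1+8=9, c=3*2+1=7

9,7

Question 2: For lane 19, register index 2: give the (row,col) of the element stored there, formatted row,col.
12,6

L=19->g=19>>2=4, t=19&3=3
[2]->row 4+8=12  col 3·2+0=6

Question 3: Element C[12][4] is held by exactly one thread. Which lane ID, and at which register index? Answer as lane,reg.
r=12->g=4,rb=1  c=4->t=2,b0=0
L=4*4+2=18  i=1*2+0=2

18,2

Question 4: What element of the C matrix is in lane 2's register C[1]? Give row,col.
0,5

2: g=0,t=2
[1] (0+0,2*2+1) = (0,5)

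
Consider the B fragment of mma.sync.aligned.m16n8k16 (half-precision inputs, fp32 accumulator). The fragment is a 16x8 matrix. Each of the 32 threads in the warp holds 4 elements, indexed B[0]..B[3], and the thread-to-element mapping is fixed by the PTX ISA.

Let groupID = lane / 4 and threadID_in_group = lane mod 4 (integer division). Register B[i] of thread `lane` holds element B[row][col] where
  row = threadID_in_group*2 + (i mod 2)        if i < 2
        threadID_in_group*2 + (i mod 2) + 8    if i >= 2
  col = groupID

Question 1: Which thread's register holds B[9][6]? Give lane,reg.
c=6->g=6  r=9->rb=1,t=0,b0=1
L=6*4+0=24  i=1*2+1=3

24,3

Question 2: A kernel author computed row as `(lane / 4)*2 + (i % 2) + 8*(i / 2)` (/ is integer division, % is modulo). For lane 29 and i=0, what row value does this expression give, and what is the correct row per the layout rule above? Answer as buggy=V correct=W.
`(lane / 4)*2 + (i % 2) + 8*(i / 2)`[29,0]->14
L=29->g=29>>2=7, t=29&3=1
[0]->row 1·2+0+0=2  col g=7
row: 14 vs 2

buggy=14 correct=2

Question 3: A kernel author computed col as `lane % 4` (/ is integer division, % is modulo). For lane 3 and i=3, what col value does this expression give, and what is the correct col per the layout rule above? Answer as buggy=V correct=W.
buggy=3 correct=0

`lane % 4`[3,3]⇒3
3: gr=0,th=3
[3] (3*2+1+8,0) = (15,0)
col: 3 vs 0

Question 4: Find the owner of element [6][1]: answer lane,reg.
c=1⇒gr=1  r=6⇒Rb=0,th=3,odd=0
L=1*4+3=7  i=0*2+0=0

7,0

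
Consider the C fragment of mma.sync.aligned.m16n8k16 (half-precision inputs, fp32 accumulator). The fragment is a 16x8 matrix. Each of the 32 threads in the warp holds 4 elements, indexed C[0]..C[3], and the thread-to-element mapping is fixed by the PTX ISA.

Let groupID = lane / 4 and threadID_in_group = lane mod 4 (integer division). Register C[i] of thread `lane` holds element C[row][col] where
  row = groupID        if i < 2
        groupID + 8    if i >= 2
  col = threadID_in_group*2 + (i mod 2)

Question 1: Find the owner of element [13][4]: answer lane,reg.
22,2

r=13->g=5,rb=1  c=4->t=2,b0=0
L=5*4+2=22  i=1*2+0=2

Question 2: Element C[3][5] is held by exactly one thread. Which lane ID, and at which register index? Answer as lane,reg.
r: 3->gid=3,r8=0  c: 5->tid=2,i&1=1
L=3*4+2=14  i=0*2+1=1

14,1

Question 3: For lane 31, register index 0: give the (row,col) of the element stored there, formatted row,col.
7,6

lane 31->31/4=7, 31 mod 4=3
i=0  r:7+0->7  c:2·3+0->6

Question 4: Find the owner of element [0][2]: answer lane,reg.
r:0=>grp=0,rB=0  c:2=>tig=1,lo=0
L=0*4+1=1  i=0*2+0=0

1,0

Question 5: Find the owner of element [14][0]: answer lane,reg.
24,2

r: 14->gid=6,r8=1  c: 0->tid=0,i&1=0
L=6*4+0=24  i=1*2+0=2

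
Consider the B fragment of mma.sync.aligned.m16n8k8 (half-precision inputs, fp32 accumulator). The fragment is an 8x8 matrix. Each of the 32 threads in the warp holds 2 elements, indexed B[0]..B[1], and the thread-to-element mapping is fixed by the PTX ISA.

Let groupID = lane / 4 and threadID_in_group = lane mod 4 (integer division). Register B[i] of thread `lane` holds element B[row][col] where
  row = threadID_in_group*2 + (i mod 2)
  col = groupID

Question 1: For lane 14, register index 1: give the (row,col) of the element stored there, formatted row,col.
5,3

lane 14: grp=3 (14/4), tig=2 (14%4)
i=1: r=2*2+1=5, c=grp=3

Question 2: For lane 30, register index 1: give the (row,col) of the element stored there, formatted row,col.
5,7

L=30->gid=30>>2=7, tid=30&3=2
[1]->row 2·2+1=5  col gid=7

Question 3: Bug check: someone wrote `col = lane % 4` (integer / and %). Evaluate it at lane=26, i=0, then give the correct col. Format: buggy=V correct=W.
buggy=2 correct=6

`lane % 4`[26,0]->2
lane 26: g=6 (26/4), t=2 (26%4)
i=0: r=2*2+0=4, c=g=6
col: 2 vs 6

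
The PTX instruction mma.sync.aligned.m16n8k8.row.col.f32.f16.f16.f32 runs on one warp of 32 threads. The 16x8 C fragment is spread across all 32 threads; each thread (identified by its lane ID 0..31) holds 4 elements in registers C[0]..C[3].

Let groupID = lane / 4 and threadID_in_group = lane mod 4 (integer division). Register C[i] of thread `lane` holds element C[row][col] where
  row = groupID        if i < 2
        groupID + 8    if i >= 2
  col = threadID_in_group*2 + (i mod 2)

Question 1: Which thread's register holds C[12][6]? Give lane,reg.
19,2

r=12→G=4,rhi=1  c=6→T=3,p=0
L=4*4+3=19  i=1*2+0=2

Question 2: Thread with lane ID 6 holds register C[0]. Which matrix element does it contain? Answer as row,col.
lane 6: gid=1 (6/4), tid=2 (6%4)
i=0: r=1+0=1, c=2*2+0=4

1,4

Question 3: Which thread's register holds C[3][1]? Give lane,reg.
12,1

r=3->g=3,rb=0  c=1->t=0,b0=1
L=3*4+0=12  i=0*2+1=1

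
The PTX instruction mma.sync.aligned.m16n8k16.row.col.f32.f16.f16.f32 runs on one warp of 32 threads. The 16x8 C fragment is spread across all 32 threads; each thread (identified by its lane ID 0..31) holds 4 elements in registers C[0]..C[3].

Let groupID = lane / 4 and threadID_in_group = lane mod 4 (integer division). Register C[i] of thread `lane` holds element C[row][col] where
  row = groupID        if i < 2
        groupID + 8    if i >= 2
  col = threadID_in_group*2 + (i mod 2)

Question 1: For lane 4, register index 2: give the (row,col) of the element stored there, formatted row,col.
4: G=1,T=0
[2] (1+8,0*2+0) = (9,0)

9,0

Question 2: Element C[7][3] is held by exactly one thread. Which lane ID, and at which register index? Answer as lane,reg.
r:7=>grp=7,rB=0  c:3=>tig=1,lo=1
L=7*4+1=29  i=0*2+1=1

29,1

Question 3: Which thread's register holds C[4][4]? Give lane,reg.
18,0

r:4=>grp=4,rB=0  c:4=>tig=2,lo=0
L=4*4+2=18  i=0*2+0=0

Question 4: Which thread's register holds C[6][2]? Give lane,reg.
25,0

r=6→G=6,rhi=0  c=2→T=1,p=0
L=6*4+1=25  i=0*2+0=0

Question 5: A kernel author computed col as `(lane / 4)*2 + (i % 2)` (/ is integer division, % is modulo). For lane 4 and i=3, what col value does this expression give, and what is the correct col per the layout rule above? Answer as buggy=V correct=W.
`(lane / 4)*2 + (i % 2)`[4,3]→3
lane 4: G=1 (4/4), T=0 (4%4)
i=3: r=1+8=9, c=0*2+1=1
col: 3 vs 1

buggy=3 correct=1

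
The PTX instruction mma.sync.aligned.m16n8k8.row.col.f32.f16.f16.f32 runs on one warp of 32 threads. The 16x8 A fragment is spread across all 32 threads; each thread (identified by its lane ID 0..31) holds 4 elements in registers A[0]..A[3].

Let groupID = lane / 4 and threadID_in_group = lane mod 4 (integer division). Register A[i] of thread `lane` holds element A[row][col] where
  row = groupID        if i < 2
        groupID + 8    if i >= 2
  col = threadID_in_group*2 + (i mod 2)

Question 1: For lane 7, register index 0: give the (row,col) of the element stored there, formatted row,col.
1,6

7: G=1,T=3
[0] (1+0,3*2+0) = (1,6)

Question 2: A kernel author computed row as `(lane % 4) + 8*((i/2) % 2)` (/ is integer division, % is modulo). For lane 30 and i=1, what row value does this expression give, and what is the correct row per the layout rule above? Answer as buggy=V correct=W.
buggy=2 correct=7

`(lane % 4) + 8*((i/2) % 2)`[30,1]⇒2
30: gr=7,th=2
[1] (7+0,2*2+1) = (7,5)
row: 2 vs 7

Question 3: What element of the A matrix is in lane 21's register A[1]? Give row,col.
lane 21: g=5 (21/4), t=1 (21%4)
i=1: r=5+0=5, c=1*2+1=3

5,3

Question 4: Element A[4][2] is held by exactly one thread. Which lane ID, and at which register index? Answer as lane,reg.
17,0

r=4→G=4,rhi=0  c=2→T=1,p=0
L=4*4+1=17  i=0*2+0=0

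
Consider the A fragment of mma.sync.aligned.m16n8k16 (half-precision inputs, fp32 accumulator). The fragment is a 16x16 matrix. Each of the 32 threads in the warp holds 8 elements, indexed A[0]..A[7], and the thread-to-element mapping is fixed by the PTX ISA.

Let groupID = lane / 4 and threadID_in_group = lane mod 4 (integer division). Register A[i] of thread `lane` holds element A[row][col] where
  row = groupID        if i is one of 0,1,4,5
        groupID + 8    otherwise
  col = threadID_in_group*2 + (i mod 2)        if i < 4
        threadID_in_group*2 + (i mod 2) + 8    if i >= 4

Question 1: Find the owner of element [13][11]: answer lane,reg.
r: 13->gid=5,r8=1  c: 11->c8=1,tid=1,i&1=1
L=5*4+1=21  i=1*4+1*2+1=7

21,7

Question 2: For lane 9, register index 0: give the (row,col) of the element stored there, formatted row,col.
lane 9: gr=2 (9/4), th=1 (9%4)
i=0: r=2+0=2, c=1*2+0+0=2

2,2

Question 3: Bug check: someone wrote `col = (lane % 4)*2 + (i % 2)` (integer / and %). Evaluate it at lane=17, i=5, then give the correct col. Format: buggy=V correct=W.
buggy=3 correct=11

`(lane % 4)*2 + (i % 2)`[17,5]->3
lane 17: gid=4 (17/4), tid=1 (17%4)
i=5: r=4+0=4, c=1*2+1+8=11
col: 3 vs 11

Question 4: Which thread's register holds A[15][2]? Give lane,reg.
29,2

r:15=>grp=7,rB=1  c:2=>cB=0,tig=1,lo=0
L=7*4+1=29  i=0*4+1*2+0=2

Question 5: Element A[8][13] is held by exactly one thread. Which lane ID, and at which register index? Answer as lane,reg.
r=8->g=0,rb=1  c=13->cb=1,t=2,b0=1
L=0*4+2=2  i=1*4+1*2+1=7

2,7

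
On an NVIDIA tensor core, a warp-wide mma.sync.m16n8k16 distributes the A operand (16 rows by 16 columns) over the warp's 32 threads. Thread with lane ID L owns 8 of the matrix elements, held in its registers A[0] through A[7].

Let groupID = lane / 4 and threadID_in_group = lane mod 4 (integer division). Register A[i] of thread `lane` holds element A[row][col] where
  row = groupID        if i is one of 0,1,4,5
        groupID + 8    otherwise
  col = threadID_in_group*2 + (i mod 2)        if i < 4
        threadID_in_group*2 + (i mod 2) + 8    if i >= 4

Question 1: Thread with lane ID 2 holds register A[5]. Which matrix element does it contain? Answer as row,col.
lane 2: grp=0 (2/4), tig=2 (2%4)
i=5: r=0+0=0, c=2*2+1+8=13

0,13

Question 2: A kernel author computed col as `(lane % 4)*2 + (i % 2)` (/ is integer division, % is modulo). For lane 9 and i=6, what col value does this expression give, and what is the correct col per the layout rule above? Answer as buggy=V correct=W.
`(lane % 4)*2 + (i % 2)`[9,6]->2
lane 9: g=2 (9/4), t=1 (9%4)
i=6: r=2+8=10, c=1*2+0+8=10
col: 2 vs 10

buggy=2 correct=10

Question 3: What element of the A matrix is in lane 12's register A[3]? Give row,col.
L=12=>grp=12>>2=3, tig=12&3=0
[3]=>row 3+8=11  col 0·2+1+0=1

11,1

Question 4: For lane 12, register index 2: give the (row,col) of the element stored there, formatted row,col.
L=12->g=12>>2=3, t=12&3=0
[2]->row 3+8=11  col 0·2+0+0=0

11,0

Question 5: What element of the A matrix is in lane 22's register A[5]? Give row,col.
22: gr=5,th=2
[5] (5+0,2*2+1+8) = (5,13)

5,13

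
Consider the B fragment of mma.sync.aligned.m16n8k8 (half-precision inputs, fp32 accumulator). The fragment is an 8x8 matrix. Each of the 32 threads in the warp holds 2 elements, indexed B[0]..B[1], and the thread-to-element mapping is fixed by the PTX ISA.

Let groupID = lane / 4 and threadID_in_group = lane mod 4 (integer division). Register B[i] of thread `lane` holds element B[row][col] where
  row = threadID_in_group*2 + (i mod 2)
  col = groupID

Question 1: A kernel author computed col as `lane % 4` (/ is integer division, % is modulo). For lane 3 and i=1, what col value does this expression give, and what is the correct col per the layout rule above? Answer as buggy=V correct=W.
`lane % 4`[3,1]⇒3
L=3⇒gr=3>>2=0, th=3&3=3
[1]⇒row 3·2+1=7  col gr=0
col: 3 vs 0

buggy=3 correct=0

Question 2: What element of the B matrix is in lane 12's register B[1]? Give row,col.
lane 12: g=3 (12/4), t=0 (12%4)
i=1: r=0*2+1=1, c=g=3

1,3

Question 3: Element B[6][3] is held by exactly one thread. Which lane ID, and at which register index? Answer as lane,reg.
c=3->g=3  r=6->t=3,b0=0
L=3*4+3=15  i=0=0

15,0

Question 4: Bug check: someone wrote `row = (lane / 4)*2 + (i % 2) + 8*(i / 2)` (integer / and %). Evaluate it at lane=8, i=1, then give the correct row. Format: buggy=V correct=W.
`(lane / 4)*2 + (i % 2) + 8*(i / 2)`[8,1]->5
lane 8->8/4=2, 8 mod 4=0
i=1  r:2·0+1->1  c:2
row: 5 vs 1

buggy=5 correct=1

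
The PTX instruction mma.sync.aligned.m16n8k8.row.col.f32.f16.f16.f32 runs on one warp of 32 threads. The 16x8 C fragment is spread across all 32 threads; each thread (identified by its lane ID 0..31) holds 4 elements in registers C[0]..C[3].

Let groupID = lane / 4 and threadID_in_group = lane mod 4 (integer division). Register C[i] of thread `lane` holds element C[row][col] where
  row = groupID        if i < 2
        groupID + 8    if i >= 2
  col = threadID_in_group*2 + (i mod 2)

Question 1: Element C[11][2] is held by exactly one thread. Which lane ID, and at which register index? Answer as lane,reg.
r=11⇒gr=3,Rb=1  c=2⇒th=1,odd=0
L=3*4+1=13  i=1*2+0=2

13,2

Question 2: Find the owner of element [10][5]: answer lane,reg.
r=10→G=2,rhi=1  c=5→T=2,p=1
L=2*4+2=10  i=1*2+1=3

10,3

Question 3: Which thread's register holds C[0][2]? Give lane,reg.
r=0⇒gr=0,Rb=0  c=2⇒th=1,odd=0
L=0*4+1=1  i=0*2+0=0

1,0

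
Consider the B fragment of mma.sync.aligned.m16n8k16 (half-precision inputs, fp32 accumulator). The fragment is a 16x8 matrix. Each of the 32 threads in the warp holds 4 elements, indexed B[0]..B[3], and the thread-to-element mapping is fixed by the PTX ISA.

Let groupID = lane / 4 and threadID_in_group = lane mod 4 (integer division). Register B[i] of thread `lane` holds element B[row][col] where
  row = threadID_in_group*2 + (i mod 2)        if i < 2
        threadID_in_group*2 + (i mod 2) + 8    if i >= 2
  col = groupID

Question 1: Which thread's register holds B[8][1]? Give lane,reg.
4,2

c=1->g=1  r=8->rb=1,t=0,b0=0
L=1*4+0=4  i=1*2+0=2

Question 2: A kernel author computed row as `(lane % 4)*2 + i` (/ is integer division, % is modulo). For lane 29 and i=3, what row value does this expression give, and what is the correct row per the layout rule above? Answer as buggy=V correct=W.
buggy=5 correct=11

`(lane % 4)*2 + i`[29,3]=>5
29: grp=7,tig=1
[3] (1*2+1+8,7) = (11,7)
row: 5 vs 11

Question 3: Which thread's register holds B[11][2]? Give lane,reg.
c=2⇒gr=2  r=11⇒Rb=1,th=1,odd=1
L=2*4+1=9  i=1*2+1=3

9,3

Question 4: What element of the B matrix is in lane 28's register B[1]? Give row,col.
1,7

L=28⇒gr=28>>2=7, th=28&3=0
[1]⇒row 0·2+1+0=1  col gr=7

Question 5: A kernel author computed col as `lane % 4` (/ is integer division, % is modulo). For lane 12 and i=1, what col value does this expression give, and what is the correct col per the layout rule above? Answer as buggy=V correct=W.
buggy=0 correct=3

`lane % 4`[12,1]=>0
lane 12=>12/4=3, 12 mod 4=0
i=1  r:2·0+1+0=>1  c:3
col: 0 vs 3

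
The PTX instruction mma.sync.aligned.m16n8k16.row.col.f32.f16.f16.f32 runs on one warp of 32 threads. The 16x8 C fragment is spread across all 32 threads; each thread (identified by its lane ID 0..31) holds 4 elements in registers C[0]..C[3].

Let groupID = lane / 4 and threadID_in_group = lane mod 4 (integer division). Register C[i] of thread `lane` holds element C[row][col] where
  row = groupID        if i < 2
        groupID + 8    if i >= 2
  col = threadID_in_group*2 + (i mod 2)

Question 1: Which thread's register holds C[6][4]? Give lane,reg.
26,0

r=6→G=6,rhi=0  c=4→T=2,p=0
L=6*4+2=26  i=0*2+0=0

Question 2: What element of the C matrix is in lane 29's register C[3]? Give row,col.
15,3

lane 29: gr=7 (29/4), th=1 (29%4)
i=3: r=7+8=15, c=1*2+1=3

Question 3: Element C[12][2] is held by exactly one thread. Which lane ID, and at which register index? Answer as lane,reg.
r: 12->gid=4,r8=1  c: 2->tid=1,i&1=0
L=4*4+1=17  i=1*2+0=2

17,2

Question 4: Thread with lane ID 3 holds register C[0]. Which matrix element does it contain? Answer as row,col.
0,6

L=3⇒gr=3>>2=0, th=3&3=3
[0]⇒row 0+0=0  col 3·2+0=6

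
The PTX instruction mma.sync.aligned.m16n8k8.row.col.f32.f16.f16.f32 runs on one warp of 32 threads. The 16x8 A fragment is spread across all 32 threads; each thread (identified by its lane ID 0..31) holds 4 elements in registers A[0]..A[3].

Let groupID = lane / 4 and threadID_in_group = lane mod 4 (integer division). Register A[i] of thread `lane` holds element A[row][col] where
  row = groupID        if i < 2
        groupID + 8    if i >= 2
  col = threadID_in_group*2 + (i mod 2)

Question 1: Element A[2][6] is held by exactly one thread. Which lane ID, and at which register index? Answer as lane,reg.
r: 2->gid=2,r8=0  c: 6->tid=3,i&1=0
L=2*4+3=11  i=0*2+0=0

11,0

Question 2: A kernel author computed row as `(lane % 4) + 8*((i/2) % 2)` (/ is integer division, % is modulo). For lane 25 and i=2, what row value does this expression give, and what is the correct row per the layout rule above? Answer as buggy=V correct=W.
buggy=9 correct=14

`(lane % 4) + 8*((i/2) % 2)`[25,2]⇒9
lane 25: gr=6 (25/4), th=1 (25%4)
i=2: r=6+8=14, c=1*2+0=2
row: 9 vs 14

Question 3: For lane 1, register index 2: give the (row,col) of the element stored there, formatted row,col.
lane 1: G=0 (1/4), T=1 (1%4)
i=2: r=0+8=8, c=1*2+0=2

8,2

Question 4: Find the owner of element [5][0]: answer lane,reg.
r=5->g=5,rb=0  c=0->t=0,b0=0
L=5*4+0=20  i=0*2+0=0

20,0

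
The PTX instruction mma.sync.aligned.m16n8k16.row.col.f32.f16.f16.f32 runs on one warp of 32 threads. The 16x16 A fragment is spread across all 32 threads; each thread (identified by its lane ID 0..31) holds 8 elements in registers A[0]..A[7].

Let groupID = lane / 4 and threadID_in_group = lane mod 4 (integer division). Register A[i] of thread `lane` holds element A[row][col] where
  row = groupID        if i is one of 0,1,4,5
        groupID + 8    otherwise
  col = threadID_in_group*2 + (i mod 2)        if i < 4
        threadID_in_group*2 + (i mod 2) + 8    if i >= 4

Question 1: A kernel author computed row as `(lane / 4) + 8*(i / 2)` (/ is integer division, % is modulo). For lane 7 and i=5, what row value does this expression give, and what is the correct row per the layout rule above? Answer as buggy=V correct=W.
buggy=17 correct=1

`(lane / 4) + 8*(i / 2)`[7,5]->17
L=7->gid=7>>2=1, tid=7&3=3
[5]->row 1+0=1  col 3·2+1+8=15
row: 17 vs 1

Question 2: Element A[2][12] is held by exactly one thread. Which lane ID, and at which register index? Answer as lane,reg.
r:2=>grp=2,rB=0  c:12=>cB=1,tig=2,lo=0
L=2*4+2=10  i=1*4+0*2+0=4

10,4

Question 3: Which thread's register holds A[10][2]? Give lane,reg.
r: 10->gid=2,r8=1  c: 2->c8=0,tid=1,i&1=0
L=2*4+1=9  i=0*4+1*2+0=2

9,2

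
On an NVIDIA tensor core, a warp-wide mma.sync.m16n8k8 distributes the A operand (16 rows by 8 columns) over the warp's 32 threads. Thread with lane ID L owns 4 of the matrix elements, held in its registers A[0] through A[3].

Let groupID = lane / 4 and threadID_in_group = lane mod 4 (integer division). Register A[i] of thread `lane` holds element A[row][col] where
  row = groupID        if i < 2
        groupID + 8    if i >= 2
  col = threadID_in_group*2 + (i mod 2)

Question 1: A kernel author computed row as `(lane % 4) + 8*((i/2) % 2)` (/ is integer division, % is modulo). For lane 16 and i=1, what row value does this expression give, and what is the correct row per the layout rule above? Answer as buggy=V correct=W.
`(lane % 4) + 8*((i/2) % 2)`[16,1]=>0
16: grp=4,tig=0
[1] (4+0,0*2+1) = (4,1)
row: 0 vs 4

buggy=0 correct=4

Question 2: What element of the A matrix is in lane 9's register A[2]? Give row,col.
10,2

lane 9: G=2 (9/4), T=1 (9%4)
i=2: r=2+8=10, c=1*2+0=2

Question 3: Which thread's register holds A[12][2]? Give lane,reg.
17,2

r=12⇒gr=4,Rb=1  c=2⇒th=1,odd=0
L=4*4+1=17  i=1*2+0=2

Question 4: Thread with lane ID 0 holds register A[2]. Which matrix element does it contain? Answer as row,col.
lane 0: g=0 (0/4), t=0 (0%4)
i=2: r=0+8=8, c=0*2+0=0

8,0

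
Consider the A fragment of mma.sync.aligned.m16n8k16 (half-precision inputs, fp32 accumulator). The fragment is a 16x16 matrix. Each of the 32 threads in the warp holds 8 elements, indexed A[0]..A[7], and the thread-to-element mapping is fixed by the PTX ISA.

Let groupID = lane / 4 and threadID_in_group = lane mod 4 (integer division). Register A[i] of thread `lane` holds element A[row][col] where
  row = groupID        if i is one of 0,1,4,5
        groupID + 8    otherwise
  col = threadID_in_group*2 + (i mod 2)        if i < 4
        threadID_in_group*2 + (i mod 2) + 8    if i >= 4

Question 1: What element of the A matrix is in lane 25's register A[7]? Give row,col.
L=25→G=25>>2=6, T=25&3=1
[7]→row 6+8=14  col 1·2+1+8=11

14,11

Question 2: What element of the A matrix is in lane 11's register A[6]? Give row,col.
lane 11: g=2 (11/4), t=3 (11%4)
i=6: r=2+8=10, c=3*2+0+8=14

10,14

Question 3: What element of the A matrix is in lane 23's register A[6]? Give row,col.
23: g=5,t=3
[6] (5+8,3*2+0+8) = (13,14)

13,14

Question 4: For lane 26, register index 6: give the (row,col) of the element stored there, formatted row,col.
lane 26→26/4=6, 26 mod 4=2
i=6  r:6+8→14  c:2·2+0+8→12

14,12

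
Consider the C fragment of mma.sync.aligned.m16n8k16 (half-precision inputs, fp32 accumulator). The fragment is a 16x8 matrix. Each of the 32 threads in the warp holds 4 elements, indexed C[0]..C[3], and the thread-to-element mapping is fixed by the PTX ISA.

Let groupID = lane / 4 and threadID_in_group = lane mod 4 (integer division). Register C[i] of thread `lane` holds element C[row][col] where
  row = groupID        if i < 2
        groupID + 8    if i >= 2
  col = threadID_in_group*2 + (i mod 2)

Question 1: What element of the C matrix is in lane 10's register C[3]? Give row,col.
lane 10: grp=2 (10/4), tig=2 (10%4)
i=3: r=2+8=10, c=2*2+1=5

10,5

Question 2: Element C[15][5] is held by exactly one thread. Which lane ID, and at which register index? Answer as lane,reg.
r=15->g=7,rb=1  c=5->t=2,b0=1
L=7*4+2=30  i=1*2+1=3

30,3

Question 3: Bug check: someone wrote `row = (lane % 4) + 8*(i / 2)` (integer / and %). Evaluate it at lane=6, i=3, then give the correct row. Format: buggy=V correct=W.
`(lane % 4) + 8*(i / 2)`[6,3]->10
6: gid=1,tid=2
[3] (1+8,2*2+1) = (9,5)
row: 10 vs 9

buggy=10 correct=9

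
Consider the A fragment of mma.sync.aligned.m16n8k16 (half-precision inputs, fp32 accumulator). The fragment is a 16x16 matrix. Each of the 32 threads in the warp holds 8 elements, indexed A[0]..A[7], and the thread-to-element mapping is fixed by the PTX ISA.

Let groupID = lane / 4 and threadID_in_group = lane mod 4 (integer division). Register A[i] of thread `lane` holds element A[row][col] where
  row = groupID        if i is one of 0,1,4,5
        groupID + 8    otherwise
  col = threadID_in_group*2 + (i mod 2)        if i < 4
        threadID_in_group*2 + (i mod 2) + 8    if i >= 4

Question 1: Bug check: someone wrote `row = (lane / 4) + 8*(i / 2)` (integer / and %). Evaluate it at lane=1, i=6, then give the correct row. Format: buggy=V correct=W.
`(lane / 4) + 8*(i / 2)`[1,6]⇒24
L=1⇒gr=1>>2=0, th=1&3=1
[6]⇒row 0+8=8  col 1·2+0+8=10
row: 24 vs 8

buggy=24 correct=8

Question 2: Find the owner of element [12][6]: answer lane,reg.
r:12=>grp=4,rB=1  c:6=>cB=0,tig=3,lo=0
L=4*4+3=19  i=0*4+1*2+0=2

19,2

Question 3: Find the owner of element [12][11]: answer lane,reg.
17,7

r=12→G=4,rhi=1  c=11→chi=1,T=1,p=1
L=4*4+1=17  i=1*4+1*2+1=7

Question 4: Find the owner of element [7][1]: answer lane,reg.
r=7⇒gr=7,Rb=0  c=1⇒Cb=0,th=0,odd=1
L=7*4+0=28  i=0*4+0*2+1=1

28,1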